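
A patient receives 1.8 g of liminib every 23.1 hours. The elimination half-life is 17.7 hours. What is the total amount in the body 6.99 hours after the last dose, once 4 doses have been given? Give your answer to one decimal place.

The 4 doses were given 76.29, 53.19, 30.09, 6.99 hours ago.
Total = 1.8·(1/2)^(76.29/17.7) + 1.8·(1/2)^(53.19/17.7) + 1.8·(1/2)^(30.09/17.7) + 1.8·(1/2)^(6.99/17.7)
      = 0.090737 + 0.22421 + 0.55401 + 1.369 ≈ 2.2379 g.

2.2 g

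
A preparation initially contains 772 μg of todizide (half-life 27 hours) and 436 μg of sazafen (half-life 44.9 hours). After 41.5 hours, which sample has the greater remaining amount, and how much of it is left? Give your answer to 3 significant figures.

todizide, 266 μg

todizide: 772 × (1/2)^1.537 ≈ 266.03 μg.
sazafen: 436 × (1/2)^0.92428 ≈ 229.75 μg.
Todizide has more remaining, at ≈ 266.03 μg.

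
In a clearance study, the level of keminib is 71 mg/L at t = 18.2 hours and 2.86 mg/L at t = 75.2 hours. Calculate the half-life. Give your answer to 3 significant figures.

12.3 hours

Over Δt = 75.2 − 18.2 = 57 hours, the level fell by a factor of 71/2.86 ≈ 24.825.
n = log₂(24.825) ≈ 4.6337 half-lives, so t½ = 57/4.6337 ≈ 12.301 hours.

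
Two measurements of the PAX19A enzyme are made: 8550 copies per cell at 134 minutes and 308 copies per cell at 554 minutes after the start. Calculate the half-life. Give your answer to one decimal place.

87.6 minutes

Over Δt = 554 − 134 = 420 minutes, the level fell by a factor of 8550/308 ≈ 27.76.
n = log₂(27.76) ≈ 4.7949 half-lives, so t½ = 420/4.7949 ≈ 87.593 minutes.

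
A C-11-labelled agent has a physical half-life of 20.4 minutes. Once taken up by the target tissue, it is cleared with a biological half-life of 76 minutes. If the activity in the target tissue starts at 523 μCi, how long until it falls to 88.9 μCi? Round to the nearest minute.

1/t_eff = 1/t_phys + 1/t_biol = 1/20.4 + 1/76 = 0.062178 per minute.
t_eff = 20.4 × 76 / (20.4 + 76) ≈ 16.083 minutes.
n = log₂(523/88.9) ≈ 2.5566; t = 2.5566 × 16.083 ≈ 41.117 minutes.

41 minutes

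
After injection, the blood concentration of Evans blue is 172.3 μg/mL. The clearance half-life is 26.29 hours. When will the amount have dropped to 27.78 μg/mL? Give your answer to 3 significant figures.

69.2 hours

Fraction remaining = 27.78/172.3 ≈ 0.16123.
n = log₂(172.3/27.78) = ln(6.2023)/ln 2 ≈ 2.6328 half-lives.
t = n × t½ = 2.6328 × 26.29 ≈ 69.216 hours.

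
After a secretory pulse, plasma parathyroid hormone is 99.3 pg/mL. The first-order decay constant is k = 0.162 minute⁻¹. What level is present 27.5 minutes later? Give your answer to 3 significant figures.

t½ = ln 2 / k = 0.69315 / 0.162 ≈ 4.2787 minutes.
Number of half-lives: n = 27.5/4.2787 ≈ 6.4272.
Remaining = 99.3 × (1/2)^6.4272 = 99.3 × 0.01162 ≈ 1.1539 pg/mL.

1.15 pg/mL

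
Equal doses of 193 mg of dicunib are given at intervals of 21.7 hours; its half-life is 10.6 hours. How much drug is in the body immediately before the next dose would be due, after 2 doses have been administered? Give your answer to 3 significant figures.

58.0 mg

The 2 doses were given 43.4, 21.7 hours ago.
Total = 193·(1/2)^(43.4/10.6) + 193·(1/2)^(21.7/10.6)
      = 11.299 + 46.698 ≈ 57.997 mg.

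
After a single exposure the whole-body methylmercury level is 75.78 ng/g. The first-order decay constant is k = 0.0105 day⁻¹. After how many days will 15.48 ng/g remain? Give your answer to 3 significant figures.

151 days

t½ = ln 2 / k = 0.69315 / 0.0105 ≈ 66.014 days.
Fraction remaining = 15.48/75.78 ≈ 0.20428.
n = log₂(75.78/15.48) = ln(4.8953)/ln 2 ≈ 2.2914 half-lives.
t = n × t½ = 2.2914 × 66.014 ≈ 151.27 days.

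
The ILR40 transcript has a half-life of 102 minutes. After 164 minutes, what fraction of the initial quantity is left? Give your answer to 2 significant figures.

0.33

n = 164/102 ≈ 1.6078 half-lives.
Fraction remaining = (1/2)^1.6078 ≈ 0.32809.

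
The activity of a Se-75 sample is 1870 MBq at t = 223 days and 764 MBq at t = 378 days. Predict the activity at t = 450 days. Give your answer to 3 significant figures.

504 MBq

Over Δt = 378 − 223 = 155 days, the level fell by a factor of 1870/764 ≈ 2.4476.
n = log₂(2.4476) ≈ 1.2914 half-lives, so t½ = 155/1.2914 ≈ 120.03 days.
From t = 378 to t = 450: 764 × (1/2)^((450−378)/120.03) ≈ 504.1 MBq.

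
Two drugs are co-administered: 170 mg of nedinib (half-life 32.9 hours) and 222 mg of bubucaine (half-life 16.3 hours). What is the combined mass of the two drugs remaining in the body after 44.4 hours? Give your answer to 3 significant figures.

nedinib: 170 × (1/2)^(44.4/32.9) = 170 × (1/2)^1.3495 ≈ 66.711 mg.
bubucaine: 222 × (1/2)^(44.4/16.3) = 222 × (1/2)^2.7239 ≈ 33.602 mg.
Total = 66.711 + 33.602 ≈ 100.31 mg.

100 mg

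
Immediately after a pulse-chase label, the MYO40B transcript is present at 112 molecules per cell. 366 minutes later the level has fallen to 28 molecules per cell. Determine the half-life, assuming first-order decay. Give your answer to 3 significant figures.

A/A₀ = 28/112 ≈ 0.25.
n = log₂(4) ≈ 2 half-lives elapsed in 366 minutes.
t½ = 366/2 ≈ 183 minutes.

183 minutes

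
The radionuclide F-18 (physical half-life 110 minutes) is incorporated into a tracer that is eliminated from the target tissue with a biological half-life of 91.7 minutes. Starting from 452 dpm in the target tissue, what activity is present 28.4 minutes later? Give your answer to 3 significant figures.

1/t_eff = 1/t_phys + 1/t_biol = 1/110 + 1/91.7 = 0.019996 per minute.
t_eff = 110 × 91.7 / (110 + 91.7) ≈ 50.01 minutes.
Remaining = 452 × (1/2)^(28.4/50.01) = 452 × (1/2)^0.56789 ≈ 304.92 dpm.

305 dpm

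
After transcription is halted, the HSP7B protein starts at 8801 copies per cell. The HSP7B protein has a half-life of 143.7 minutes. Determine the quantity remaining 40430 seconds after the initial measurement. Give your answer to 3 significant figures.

Convert the elapsed time: 40430 seconds = 673.833 minutes.
Number of half-lives: n = 673.833/143.7 ≈ 4.6892.
Remaining = 8801 × (1/2)^4.6892 = 8801 × 0.038763 ≈ 341.16 copies per cell.

341 copies per cell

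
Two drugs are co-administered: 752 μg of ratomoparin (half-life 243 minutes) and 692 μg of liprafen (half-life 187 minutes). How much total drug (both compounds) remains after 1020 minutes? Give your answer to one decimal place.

ratomoparin: 752 × (1/2)^(1020/243) = 752 × (1/2)^4.1975 ≈ 40.986 μg.
liprafen: 692 × (1/2)^(1020/187) = 692 × (1/2)^5.4545 ≈ 15.781 μg.
Total = 40.986 + 15.781 ≈ 56.767 μg.

56.8 μg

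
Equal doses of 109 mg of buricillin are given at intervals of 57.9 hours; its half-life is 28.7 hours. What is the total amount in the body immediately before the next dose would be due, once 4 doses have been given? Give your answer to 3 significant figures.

The 4 doses were given 231.6, 173.7, 115.8, 57.9 hours ago.
Total = 109·(1/2)^(231.6/28.7) + 109·(1/2)^(173.7/28.7) + 109·(1/2)^(115.8/28.7) + 109·(1/2)^(57.9/28.7)
      = 0.4057 + 1.6425 + 6.6499 + 26.923 ≈ 35.621 mg.

35.6 mg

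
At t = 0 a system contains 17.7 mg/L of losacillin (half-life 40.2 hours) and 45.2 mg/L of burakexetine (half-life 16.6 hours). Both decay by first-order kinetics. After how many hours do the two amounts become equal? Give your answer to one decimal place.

38.2 hours

Set 17.7·(1/2)^(t/40.2) = 45.2·(1/2)^(t/16.6).
Taking log₂: log₂(17.7/45.2) = t·(1/40.2 − 1/16.6).
log₂(0.39159) = -1.3526; 1/40.2 − 1/16.6 = -0.035365.
t = -1.3526 / -0.035365 ≈ 38.246 hours.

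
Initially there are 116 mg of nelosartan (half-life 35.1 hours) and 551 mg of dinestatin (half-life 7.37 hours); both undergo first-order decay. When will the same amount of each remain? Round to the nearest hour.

Set 116·(1/2)^(t/35.1) = 551·(1/2)^(t/7.37).
Taking log₂: log₂(116/551) = t·(1/35.1 − 1/7.37).
log₂(0.21053) = -2.2479; 1/35.1 − 1/7.37 = -0.1072.
t = -2.2479 / -0.1072 ≈ 20.97 hours.

21 hours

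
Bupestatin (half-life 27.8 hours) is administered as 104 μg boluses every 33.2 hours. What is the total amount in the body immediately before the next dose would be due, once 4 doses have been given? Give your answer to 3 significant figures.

The 4 doses were given 132.8, 99.6, 66.4, 33.2 hours ago.
Total = 104·(1/2)^(132.8/27.8) + 104·(1/2)^(99.6/27.8) + 104·(1/2)^(66.4/27.8) + 104·(1/2)^(33.2/27.8)
      = 3.7933 + 8.6801 + 19.862 + 45.45 ≈ 77.785 μg.

77.8 μg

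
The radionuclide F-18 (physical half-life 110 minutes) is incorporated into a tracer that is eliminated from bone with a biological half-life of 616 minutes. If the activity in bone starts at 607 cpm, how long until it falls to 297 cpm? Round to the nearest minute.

1/t_eff = 1/t_phys + 1/t_biol = 1/110 + 1/616 = 0.010714 per minute.
t_eff = 110 × 616 / (110 + 616) ≈ 93.333 minutes.
n = log₂(607/297) ≈ 1.0312; t = 1.0312 × 93.333 ≈ 96.248 minutes.

96 minutes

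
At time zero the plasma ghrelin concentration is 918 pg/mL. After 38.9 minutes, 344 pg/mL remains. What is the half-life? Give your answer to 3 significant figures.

27.5 minutes

A/A₀ = 344/918 ≈ 0.37473.
n = log₂(2.6686) ≈ 1.4161 half-lives elapsed in 38.9 minutes.
t½ = 38.9/1.4161 ≈ 27.47 minutes.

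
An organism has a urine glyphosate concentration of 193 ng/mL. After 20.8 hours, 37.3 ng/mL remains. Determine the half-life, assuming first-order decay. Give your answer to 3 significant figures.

A/A₀ = 37.3/193 ≈ 0.19326.
n = log₂(5.1743) ≈ 2.3714 half-lives elapsed in 20.8 hours.
t½ = 20.8/2.3714 ≈ 8.7714 hours.

8.77 hours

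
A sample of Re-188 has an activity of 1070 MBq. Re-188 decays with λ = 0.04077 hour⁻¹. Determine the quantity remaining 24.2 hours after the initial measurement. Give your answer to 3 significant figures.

399 MBq

t½ = ln 2 / λ = 0.69315 / 0.04077 ≈ 17.001 hours.
Number of half-lives: n = 24.2/17.001 ≈ 1.4234.
Remaining = 1070 × (1/2)^1.4234 = 1070 × 0.37283 ≈ 398.93 MBq.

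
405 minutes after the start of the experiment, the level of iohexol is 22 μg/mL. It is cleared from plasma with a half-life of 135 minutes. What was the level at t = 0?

176 μg/mL

Number of half-lives elapsed: n = 405/135 ≈ 3.
A₀ = A × 2^n = 22 × 2^3 = 22 × 8 ≈ 176 μg/mL.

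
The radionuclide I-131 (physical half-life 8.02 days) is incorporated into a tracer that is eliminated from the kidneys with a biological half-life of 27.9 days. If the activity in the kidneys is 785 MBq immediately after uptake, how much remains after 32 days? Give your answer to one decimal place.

22.3 MBq

1/t_eff = 1/t_phys + 1/t_biol = 1/8.02 + 1/27.9 = 0.16053 per day.
t_eff = 8.02 × 27.9 / (8.02 + 27.9) ≈ 6.2293 days.
Remaining = 785 × (1/2)^(32/6.2293) = 785 × (1/2)^5.137 ≈ 22.309 MBq.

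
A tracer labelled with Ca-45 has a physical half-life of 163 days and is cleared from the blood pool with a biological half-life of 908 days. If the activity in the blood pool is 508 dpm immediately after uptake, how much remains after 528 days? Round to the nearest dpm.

36 dpm

1/t_eff = 1/t_phys + 1/t_biol = 1/163 + 1/908 = 0.0072363 per day.
t_eff = 163 × 908 / (163 + 908) ≈ 138.19 days.
Remaining = 508 × (1/2)^(528/138.19) = 508 × (1/2)^3.8208 ≈ 35.95 dpm.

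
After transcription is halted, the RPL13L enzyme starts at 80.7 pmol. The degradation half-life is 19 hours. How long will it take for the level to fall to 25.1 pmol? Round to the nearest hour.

Fraction remaining = 25.1/80.7 ≈ 0.31103.
n = log₂(80.7/25.1) = ln(3.2151)/ln 2 ≈ 1.6849 half-lives.
t = n × t½ = 1.6849 × 19 ≈ 32.013 hours.

32 hours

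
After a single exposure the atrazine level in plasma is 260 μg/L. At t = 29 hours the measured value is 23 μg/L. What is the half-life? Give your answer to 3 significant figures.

A/A₀ = 23/260 ≈ 0.088462.
n = log₂(11.304) ≈ 3.4988 half-lives elapsed in 29 hours.
t½ = 29/3.4988 ≈ 8.2885 hours.

8.29 hours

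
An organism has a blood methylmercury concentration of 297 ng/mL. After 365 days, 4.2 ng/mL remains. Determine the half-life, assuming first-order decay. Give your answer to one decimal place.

59.4 days

A/A₀ = 4.2/297 ≈ 0.014141.
n = log₂(70.714) ≈ 6.1439 half-lives elapsed in 365 days.
t½ = 365/6.1439 ≈ 59.408 days.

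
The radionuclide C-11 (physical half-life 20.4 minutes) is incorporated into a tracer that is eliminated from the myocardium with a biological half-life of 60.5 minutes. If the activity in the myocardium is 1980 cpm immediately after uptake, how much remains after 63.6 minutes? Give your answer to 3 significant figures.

110 cpm

1/t_eff = 1/t_phys + 1/t_biol = 1/20.4 + 1/60.5 = 0.065549 per minute.
t_eff = 20.4 × 60.5 / (20.4 + 60.5) ≈ 15.256 minutes.
Remaining = 1980 × (1/2)^(63.6/15.256) = 1980 × (1/2)^4.1689 ≈ 110.08 cpm.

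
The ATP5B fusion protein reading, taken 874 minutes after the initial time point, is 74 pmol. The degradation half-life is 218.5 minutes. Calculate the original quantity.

Number of half-lives elapsed: n = 874/218.5 ≈ 4.
A₀ = A × 2^n = 74 × 2^4 = 74 × 16 ≈ 1184 pmol.

1184 pmol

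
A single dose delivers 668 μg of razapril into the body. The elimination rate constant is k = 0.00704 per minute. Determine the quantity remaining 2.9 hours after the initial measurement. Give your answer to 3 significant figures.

196 μg

t½ = ln 2 / k = 0.69315 / 0.00704 ≈ 98.458 minutes.
Convert the elapsed time: 2.9 hours = 174 minutes.
Number of half-lives: n = 174/98.458 ≈ 1.7672.
Remaining = 668 × (1/2)^1.7672 = 668 × 0.29377 ≈ 196.24 μg.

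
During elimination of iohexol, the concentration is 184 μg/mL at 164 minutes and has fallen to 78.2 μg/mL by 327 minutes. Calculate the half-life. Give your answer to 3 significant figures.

132 minutes

Over Δt = 327 − 164 = 163 minutes, the level fell by a factor of 184/78.2 ≈ 2.3529.
n = log₂(2.3529) ≈ 1.2345 half-lives, so t½ = 163/1.2345 ≈ 132.04 minutes.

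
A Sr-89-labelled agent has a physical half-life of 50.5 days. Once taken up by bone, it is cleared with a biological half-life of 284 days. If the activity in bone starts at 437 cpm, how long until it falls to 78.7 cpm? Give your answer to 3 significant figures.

1/t_eff = 1/t_phys + 1/t_biol = 1/50.5 + 1/284 = 0.023323 per day.
t_eff = 50.5 × 284 / (50.5 + 284) ≈ 42.876 days.
n = log₂(437/78.7) ≈ 2.4732; t = 2.4732 × 42.876 ≈ 106.04 days.

106 days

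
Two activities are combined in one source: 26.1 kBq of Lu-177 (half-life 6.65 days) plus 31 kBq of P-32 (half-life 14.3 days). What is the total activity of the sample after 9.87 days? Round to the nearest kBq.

Lu-177: 26.1 × (1/2)^(9.87/6.65) = 26.1 × (1/2)^1.4842 ≈ 9.3293 kBq.
P-32: 31 × (1/2)^(9.87/14.3) = 31 × (1/2)^0.69021 ≈ 19.213 kBq.
Total = 9.3293 + 19.213 ≈ 28.542 kBq.

29 kBq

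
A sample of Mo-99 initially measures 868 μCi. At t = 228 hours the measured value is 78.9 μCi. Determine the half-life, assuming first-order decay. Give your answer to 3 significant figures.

65.9 hours

A/A₀ = 78.9/868 ≈ 0.090899.
n = log₂(11.001) ≈ 3.4596 half-lives elapsed in 228 hours.
t½ = 228/3.4596 ≈ 65.904 hours.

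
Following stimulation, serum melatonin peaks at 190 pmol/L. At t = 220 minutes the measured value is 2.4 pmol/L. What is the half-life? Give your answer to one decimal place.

34.9 minutes

A/A₀ = 2.4/190 ≈ 0.012632.
n = log₂(79.167) ≈ 6.3068 half-lives elapsed in 220 minutes.
t½ = 220/6.3068 ≈ 34.883 minutes.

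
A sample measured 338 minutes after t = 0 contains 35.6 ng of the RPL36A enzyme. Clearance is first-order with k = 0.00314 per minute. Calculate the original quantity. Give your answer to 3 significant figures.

103 ng

t½ = ln 2 / k = 0.69315 / 0.00314 ≈ 220.75 minutes.
Number of half-lives elapsed: n = 338/220.75 ≈ 1.5312.
A₀ = A × 2^n = 35.6 × 2^1.5312 = 35.6 × 2.8902 ≈ 102.89 ng.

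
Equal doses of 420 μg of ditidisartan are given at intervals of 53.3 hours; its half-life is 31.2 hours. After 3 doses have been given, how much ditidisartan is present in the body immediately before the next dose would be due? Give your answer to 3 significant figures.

180 μg

The 3 doses were given 159.9, 106.6, 53.3 hours ago.
Total = 420·(1/2)^(159.9/31.2) + 420·(1/2)^(106.6/31.2) + 420·(1/2)^(53.3/31.2)
      = 12.036 + 39.331 + 128.53 ≈ 179.89 μg.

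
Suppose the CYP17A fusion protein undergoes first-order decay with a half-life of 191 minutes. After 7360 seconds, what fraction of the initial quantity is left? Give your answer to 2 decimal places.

7360 seconds = 122.667 minutes.
n = 122.667/191 ≈ 0.64223 half-lives.
Fraction remaining = (1/2)^0.64223 ≈ 0.64072.

0.64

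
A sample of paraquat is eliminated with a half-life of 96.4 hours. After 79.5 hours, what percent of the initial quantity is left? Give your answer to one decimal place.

56.5%

n = 79.5/96.4 ≈ 0.82469 half-lives.
Fraction remaining = (1/2)^0.82469 ≈ 0.5646, i.e. 56.46%.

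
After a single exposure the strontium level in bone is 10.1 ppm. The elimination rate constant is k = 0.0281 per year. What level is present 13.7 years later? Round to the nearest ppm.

t½ = ln 2 / k = 0.69315 / 0.0281 ≈ 24.667 years.
Number of half-lives: n = 13.7/24.667 ≈ 0.55539.
Remaining = 10.1 × (1/2)^0.55539 = 10.1 × 0.68047 ≈ 6.8728 ppm.

7 ppm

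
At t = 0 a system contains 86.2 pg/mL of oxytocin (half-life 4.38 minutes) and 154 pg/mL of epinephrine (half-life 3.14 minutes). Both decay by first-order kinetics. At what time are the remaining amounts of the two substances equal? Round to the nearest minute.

9 minutes

Set 86.2·(1/2)^(t/4.38) = 154·(1/2)^(t/3.14).
Taking log₂: log₂(86.2/154) = t·(1/4.38 − 1/3.14).
log₂(0.55974) = -0.83717; 1/4.38 − 1/3.14 = -0.090161.
t = -0.83717 / -0.090161 ≈ 9.2853 minutes.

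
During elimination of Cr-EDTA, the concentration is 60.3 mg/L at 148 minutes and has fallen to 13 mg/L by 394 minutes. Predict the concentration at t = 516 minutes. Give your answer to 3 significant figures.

Over Δt = 394 − 148 = 246 minutes, the level fell by a factor of 60.3/13 ≈ 4.6385.
n = log₂(4.6385) ≈ 2.2136 half-lives, so t½ = 246/2.2136 ≈ 111.13 minutes.
From t = 394 to t = 516: 13 × (1/2)^((516−394)/111.13) ≈ 6.0739 mg/L.

6.07 mg/L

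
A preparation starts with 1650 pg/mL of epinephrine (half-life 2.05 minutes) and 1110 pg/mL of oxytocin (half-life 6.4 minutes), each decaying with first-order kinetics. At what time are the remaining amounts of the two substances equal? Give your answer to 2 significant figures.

Set 1650·(1/2)^(t/2.05) = 1110·(1/2)^(t/6.4).
Taking log₂: log₂(1650/1110) = t·(1/2.05 − 1/6.4).
log₂(1.4865) = 0.57191; 1/2.05 − 1/6.4 = 0.33155.
t = 0.57191 / 0.33155 ≈ 1.7249 minutes.

1.7 minutes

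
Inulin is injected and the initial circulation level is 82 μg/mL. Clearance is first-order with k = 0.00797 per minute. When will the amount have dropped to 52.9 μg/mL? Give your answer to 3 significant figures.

t½ = ln 2 / k = 0.69315 / 0.00797 ≈ 86.97 minutes.
Fraction remaining = 52.9/82 ≈ 0.64512.
n = log₂(82/52.9) = ln(1.5501)/ln 2 ≈ 0.63236 half-lives.
t = n × t½ = 0.63236 × 86.97 ≈ 54.996 minutes.

55.0 minutes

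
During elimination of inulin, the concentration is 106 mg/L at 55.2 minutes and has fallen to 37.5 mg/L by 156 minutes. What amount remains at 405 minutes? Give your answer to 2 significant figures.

Over Δt = 156 − 55.2 = 100.8 minutes, the level fell by a factor of 106/37.5 ≈ 2.8267.
n = log₂(2.8267) ≈ 1.4991 half-lives, so t½ = 100.8/1.4991 ≈ 67.24 minutes.
From t = 156 to t = 405: 37.5 × (1/2)^((405−156)/67.24) ≈ 2.8792 mg/L.

2.9 mg/L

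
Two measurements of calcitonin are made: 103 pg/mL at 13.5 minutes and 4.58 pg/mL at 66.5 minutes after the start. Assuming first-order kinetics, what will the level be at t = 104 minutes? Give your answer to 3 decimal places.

Over Δt = 66.5 − 13.5 = 53 minutes, the level fell by a factor of 103/4.58 ≈ 22.489.
n = log₂(22.489) ≈ 4.4912 half-lives, so t½ = 53/4.4912 ≈ 11.801 minutes.
From t = 66.5 to t = 104: 4.58 × (1/2)^((104−66.5)/11.801) ≈ 0.50615 pg/mL.

0.506 pg/mL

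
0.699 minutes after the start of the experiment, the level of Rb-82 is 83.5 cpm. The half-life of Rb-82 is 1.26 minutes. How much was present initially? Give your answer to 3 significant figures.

Number of half-lives elapsed: n = 0.699/1.26 ≈ 0.55476.
A₀ = A × 2^n = 83.5 × 2^0.55476 = 83.5 × 1.4689 ≈ 122.66 cpm.

123 cpm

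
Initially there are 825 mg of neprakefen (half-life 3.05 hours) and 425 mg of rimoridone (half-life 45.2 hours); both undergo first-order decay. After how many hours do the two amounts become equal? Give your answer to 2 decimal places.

3.13 hours

Set 825·(1/2)^(t/3.05) = 425·(1/2)^(t/45.2).
Taking log₂: log₂(825/425) = t·(1/3.05 − 1/45.2).
log₂(1.9412) = 0.95693; 1/3.05 − 1/45.2 = 0.30574.
t = 0.95693 / 0.30574 ≈ 3.1298 hours.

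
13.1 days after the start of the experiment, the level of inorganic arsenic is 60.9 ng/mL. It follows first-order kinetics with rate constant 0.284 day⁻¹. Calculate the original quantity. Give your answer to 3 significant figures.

t½ = ln 2 / λ = 0.69315 / 0.284 ≈ 2.4407 days.
Number of half-lives elapsed: n = 13.1/2.4407 ≈ 5.3674.
A₀ = A × 2^n = 60.9 × 2^5.3674 = 60.9 × 41.281 ≈ 2514 ng/mL.

2510 ng/mL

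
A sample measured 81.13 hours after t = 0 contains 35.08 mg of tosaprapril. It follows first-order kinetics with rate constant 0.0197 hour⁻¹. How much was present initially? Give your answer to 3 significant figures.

173 mg

t½ = ln 2 / λ = 0.69315 / 0.0197 ≈ 35.185 hours.
Number of half-lives elapsed: n = 81.13/35.185 ≈ 2.3058.
A₀ = A × 2^n = 35.08 × 2^2.3058 = 35.08 × 4.9444 ≈ 173.45 mg.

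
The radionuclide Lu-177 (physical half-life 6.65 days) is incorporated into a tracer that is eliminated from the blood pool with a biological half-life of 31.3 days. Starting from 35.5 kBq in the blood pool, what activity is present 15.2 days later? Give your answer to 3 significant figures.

5.20 kBq

1/t_eff = 1/t_phys + 1/t_biol = 1/6.65 + 1/31.3 = 0.18232 per day.
t_eff = 6.65 × 31.3 / (6.65 + 31.3) ≈ 5.4847 days.
Remaining = 35.5 × (1/2)^(15.2/5.4847) = 35.5 × (1/2)^2.7713 ≈ 5.1996 kBq.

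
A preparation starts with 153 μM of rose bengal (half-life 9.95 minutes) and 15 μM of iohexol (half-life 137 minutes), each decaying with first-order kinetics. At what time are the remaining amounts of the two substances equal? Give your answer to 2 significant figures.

Set 153·(1/2)^(t/9.95) = 15·(1/2)^(t/137).
Taking log₂: log₂(153/15) = t·(1/9.95 − 1/137).
log₂(10.2) = 3.3505; 1/9.95 − 1/137 = 0.093203.
t = 3.3505 / 0.093203 ≈ 35.948 minutes.

36 minutes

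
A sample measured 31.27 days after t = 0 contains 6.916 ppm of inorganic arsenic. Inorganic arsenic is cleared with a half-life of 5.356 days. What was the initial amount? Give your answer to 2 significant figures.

Number of half-lives elapsed: n = 31.27/5.356 ≈ 5.8383.
A₀ = A × 2^n = 6.916 × 2^5.8383 = 6.916 × 57.215 ≈ 395.7 ppm.

400 ppm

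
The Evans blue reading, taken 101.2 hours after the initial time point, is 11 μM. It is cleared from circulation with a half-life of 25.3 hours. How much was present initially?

Number of half-lives elapsed: n = 101.2/25.3 ≈ 4.
A₀ = A × 2^n = 11 × 2^4 = 11 × 16 ≈ 176 μM.

176 μM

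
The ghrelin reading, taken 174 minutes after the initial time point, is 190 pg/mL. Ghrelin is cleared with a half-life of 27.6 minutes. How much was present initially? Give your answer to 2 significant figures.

Number of half-lives elapsed: n = 174/27.6 ≈ 6.3043.
A₀ = A × 2^n = 190 × 2^6.3043 = 190 × 79.031 ≈ 15016 pg/mL.

15000 pg/mL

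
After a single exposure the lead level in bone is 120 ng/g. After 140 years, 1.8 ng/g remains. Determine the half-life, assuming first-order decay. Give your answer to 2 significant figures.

A/A₀ = 1.8/120 ≈ 0.015.
n = log₂(66.667) ≈ 6.0589 half-lives elapsed in 140 years.
t½ = 140/6.0589 ≈ 23.107 years.

23 years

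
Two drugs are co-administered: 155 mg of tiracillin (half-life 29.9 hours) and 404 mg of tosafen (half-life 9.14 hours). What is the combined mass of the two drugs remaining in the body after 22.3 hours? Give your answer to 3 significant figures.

tiracillin: 155 × (1/2)^(22.3/29.9) = 155 × (1/2)^0.74582 ≈ 92.431 mg.
tosafen: 404 × (1/2)^(22.3/9.14) = 404 × (1/2)^2.4398 ≈ 74.46 mg.
Total = 92.431 + 74.46 ≈ 166.89 mg.

167 mg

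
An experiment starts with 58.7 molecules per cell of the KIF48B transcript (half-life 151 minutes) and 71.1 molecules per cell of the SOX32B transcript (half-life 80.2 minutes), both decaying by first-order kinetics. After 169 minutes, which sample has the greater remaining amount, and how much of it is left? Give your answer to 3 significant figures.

KIF48B transcript, 27.0 molecules per cell

KIF48B transcript: 58.7 × (1/2)^1.1192 ≈ 27.022 molecules per cell.
SOX32B transcript: 71.1 × (1/2)^2.1072 ≈ 16.502 molecules per cell.
KIF48B transcript has more remaining, at ≈ 27.022 molecules per cell.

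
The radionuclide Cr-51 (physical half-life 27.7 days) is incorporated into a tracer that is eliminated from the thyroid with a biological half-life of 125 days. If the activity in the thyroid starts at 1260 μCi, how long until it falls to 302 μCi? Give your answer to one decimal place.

46.7 days

1/t_eff = 1/t_phys + 1/t_biol = 1/27.7 + 1/125 = 0.044101 per day.
t_eff = 27.7 × 125 / (27.7 + 125) ≈ 22.675 days.
n = log₂(1260/302) ≈ 2.0608; t = 2.0608 × 22.675 ≈ 46.729 days.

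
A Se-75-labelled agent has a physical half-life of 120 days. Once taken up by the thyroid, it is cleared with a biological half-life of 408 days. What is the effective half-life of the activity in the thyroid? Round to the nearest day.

93 days

1/t_eff = 1/t_phys + 1/t_biol = 1/120 + 1/408 = 0.010784 per day.
t_eff = 120 × 408 / (120 + 408) ≈ 92.727 days.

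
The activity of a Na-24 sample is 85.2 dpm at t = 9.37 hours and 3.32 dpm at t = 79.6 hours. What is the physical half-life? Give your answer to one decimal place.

Over Δt = 79.6 − 9.37 = 70.23 hours, the level fell by a factor of 85.2/3.32 ≈ 25.663.
n = log₂(25.663) ≈ 4.6816 half-lives, so t½ = 70.23/4.6816 ≈ 15.001 hours.

15.0 hours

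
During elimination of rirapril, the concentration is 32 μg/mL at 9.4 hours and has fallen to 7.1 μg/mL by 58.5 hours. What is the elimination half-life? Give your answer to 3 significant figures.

22.6 hours

Over Δt = 58.5 − 9.4 = 49.1 hours, the level fell by a factor of 32/7.1 ≈ 4.507.
n = log₂(4.507) ≈ 2.1722 half-lives, so t½ = 49.1/2.1722 ≈ 22.604 hours.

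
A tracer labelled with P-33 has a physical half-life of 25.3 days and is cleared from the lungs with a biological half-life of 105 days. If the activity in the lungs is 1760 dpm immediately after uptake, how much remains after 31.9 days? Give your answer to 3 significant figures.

595 dpm

1/t_eff = 1/t_phys + 1/t_biol = 1/25.3 + 1/105 = 0.04905 per day.
t_eff = 25.3 × 105 / (25.3 + 105) ≈ 20.388 days.
Remaining = 1760 × (1/2)^(31.9/20.388) = 1760 × (1/2)^1.5647 ≈ 594.97 dpm.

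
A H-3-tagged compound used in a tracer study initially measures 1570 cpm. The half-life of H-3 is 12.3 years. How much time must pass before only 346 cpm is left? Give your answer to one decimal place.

Fraction remaining = 346/1570 ≈ 0.22038.
n = log₂(1570/346) = ln(4.5376)/ln 2 ≈ 2.1819 half-lives.
t = n × t½ = 2.1819 × 12.3 ≈ 26.838 years.

26.8 years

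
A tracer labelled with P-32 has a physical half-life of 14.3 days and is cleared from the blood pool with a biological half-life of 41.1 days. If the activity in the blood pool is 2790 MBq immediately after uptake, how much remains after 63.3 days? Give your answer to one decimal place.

44.6 MBq

1/t_eff = 1/t_phys + 1/t_biol = 1/14.3 + 1/41.1 = 0.094261 per day.
t_eff = 14.3 × 41.1 / (14.3 + 41.1) ≈ 10.609 days.
Remaining = 2790 × (1/2)^(63.3/10.609) = 2790 × (1/2)^5.9667 ≈ 44.611 MBq.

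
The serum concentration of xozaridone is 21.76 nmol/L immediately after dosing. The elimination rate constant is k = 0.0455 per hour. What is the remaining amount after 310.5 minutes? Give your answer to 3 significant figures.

17.2 nmol/L

t½ = ln 2 / k = 0.69315 / 0.0455 ≈ 15.234 hours.
Convert the elapsed time: 310.5 minutes = 5.175 hours.
Number of half-lives: n = 5.175/15.234 ≈ 0.3397.
Remaining = 21.76 × (1/2)^0.3397 = 21.76 × 0.79021 ≈ 17.195 nmol/L.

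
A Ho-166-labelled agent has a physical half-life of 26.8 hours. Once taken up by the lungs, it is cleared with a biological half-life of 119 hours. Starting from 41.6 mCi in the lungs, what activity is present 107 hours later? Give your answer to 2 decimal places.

1/t_eff = 1/t_phys + 1/t_biol = 1/26.8 + 1/119 = 0.045717 per hour.
t_eff = 26.8 × 119 / (26.8 + 119) ≈ 21.874 hours.
Remaining = 41.6 × (1/2)^(107/21.874) = 41.6 × (1/2)^4.8917 ≈ 1.4013 mCi.

1.40 mCi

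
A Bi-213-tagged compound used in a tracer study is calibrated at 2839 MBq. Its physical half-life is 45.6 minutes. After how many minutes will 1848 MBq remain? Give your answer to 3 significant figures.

Fraction remaining = 1848/2839 ≈ 0.65093.
n = log₂(2839/1848) = ln(1.5363)/ln 2 ≈ 0.61942 half-lives.
t = n × t½ = 0.61942 × 45.6 ≈ 28.245 minutes.

28.2 minutes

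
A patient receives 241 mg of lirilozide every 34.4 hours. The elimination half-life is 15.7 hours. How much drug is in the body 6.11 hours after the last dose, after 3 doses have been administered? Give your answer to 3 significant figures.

The 3 doses were given 74.91, 40.51, 6.11 hours ago.
Total = 241·(1/2)^(74.91/15.7) + 241·(1/2)^(40.51/15.7) + 241·(1/2)^(6.11/15.7)
      = 8.8247 + 40.298 + 184.02 ≈ 233.14 mg.

233 mg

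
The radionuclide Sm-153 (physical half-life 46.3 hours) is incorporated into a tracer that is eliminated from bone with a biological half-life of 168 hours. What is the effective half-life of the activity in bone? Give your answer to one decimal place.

1/t_eff = 1/t_phys + 1/t_biol = 1/46.3 + 1/168 = 0.027551 per hour.
t_eff = 46.3 × 168 / (46.3 + 168) ≈ 36.297 hours.

36.3 hours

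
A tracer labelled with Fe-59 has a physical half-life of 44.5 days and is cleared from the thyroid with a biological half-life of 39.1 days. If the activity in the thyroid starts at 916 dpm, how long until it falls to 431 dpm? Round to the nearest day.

23 days

1/t_eff = 1/t_phys + 1/t_biol = 1/44.5 + 1/39.1 = 0.048047 per day.
t_eff = 44.5 × 39.1 / (44.5 + 39.1) ≈ 20.813 days.
n = log₂(916/431) ≈ 1.0877; t = 1.0877 × 20.813 ≈ 22.637 days.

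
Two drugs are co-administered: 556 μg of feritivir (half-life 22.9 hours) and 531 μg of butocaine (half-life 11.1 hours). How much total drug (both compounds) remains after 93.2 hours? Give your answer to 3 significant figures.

feritivir: 556 × (1/2)^(93.2/22.9) = 556 × (1/2)^4.0699 ≈ 33.107 μg.
butocaine: 531 × (1/2)^(93.2/11.1) = 531 × (1/2)^8.3964 ≈ 1.5759 μg.
Total = 33.107 + 1.5759 ≈ 34.683 μg.

34.7 μg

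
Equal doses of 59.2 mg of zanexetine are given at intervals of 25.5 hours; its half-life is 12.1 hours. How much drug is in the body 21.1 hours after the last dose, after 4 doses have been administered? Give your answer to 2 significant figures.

The 4 doses were given 97.6, 72.1, 46.6, 21.1 hours ago.
Total = 59.2·(1/2)^(97.6/12.1) + 59.2·(1/2)^(72.1/12.1) + 59.2·(1/2)^(46.6/12.1) + 59.2·(1/2)^(21.1/12.1)
      = 0.22089 + 0.95188 + 4.1019 + 17.676 ≈ 22.951 mg.

23 mg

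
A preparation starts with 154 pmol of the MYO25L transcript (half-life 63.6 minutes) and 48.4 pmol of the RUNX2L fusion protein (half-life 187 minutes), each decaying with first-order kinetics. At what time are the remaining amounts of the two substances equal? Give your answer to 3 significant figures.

161 minutes

Set 154·(1/2)^(t/63.6) = 48.4·(1/2)^(t/187).
Taking log₂: log₂(154/48.4) = t·(1/63.6 − 1/187).
log₂(3.1818) = 1.6699; 1/63.6 − 1/187 = 0.010376.
t = 1.6699 / 0.010376 ≈ 160.94 minutes.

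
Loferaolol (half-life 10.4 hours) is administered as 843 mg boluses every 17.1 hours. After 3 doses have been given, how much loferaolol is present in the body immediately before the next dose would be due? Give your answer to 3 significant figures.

The 3 doses were given 51.3, 34.2, 17.1 hours ago.
Total = 843·(1/2)^(51.3/10.4) + 843·(1/2)^(34.2/10.4) + 843·(1/2)^(17.1/10.4)
      = 27.602 + 86.278 + 269.69 ≈ 383.57 mg.

384 mg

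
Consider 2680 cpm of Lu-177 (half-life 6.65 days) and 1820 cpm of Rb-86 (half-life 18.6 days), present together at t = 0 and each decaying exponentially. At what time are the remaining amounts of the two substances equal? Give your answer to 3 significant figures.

5.78 days

Set 2680·(1/2)^(t/6.65) = 1820·(1/2)^(t/18.6).
Taking log₂: log₂(2680/1820) = t·(1/6.65 − 1/18.6).
log₂(1.4725) = 0.55829; 1/6.65 − 1/18.6 = 0.096612.
t = 0.55829 / 0.096612 ≈ 5.7787 days.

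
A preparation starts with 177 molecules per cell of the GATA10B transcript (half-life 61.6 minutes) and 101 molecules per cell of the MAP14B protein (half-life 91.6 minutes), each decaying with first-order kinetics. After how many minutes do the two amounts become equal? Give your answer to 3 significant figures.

152 minutes

Set 177·(1/2)^(t/61.6) = 101·(1/2)^(t/91.6).
Taking log₂: log₂(177/101) = t·(1/61.6 − 1/91.6).
log₂(1.7525) = 0.80939; 1/61.6 − 1/91.6 = 0.0053167.
t = 0.80939 / 0.0053167 ≈ 152.24 minutes.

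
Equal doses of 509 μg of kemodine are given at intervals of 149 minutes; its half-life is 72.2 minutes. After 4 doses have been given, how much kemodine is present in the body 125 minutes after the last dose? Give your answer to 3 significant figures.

The 4 doses were given 572, 423, 274, 125 minutes ago.
Total = 509·(1/2)^(572/72.2) + 509·(1/2)^(423/72.2) + 509·(1/2)^(274/72.2) + 509·(1/2)^(125/72.2)
      = 2.0981 + 8.7713 + 36.669 + 153.3 ≈ 200.84 μg.

201 μg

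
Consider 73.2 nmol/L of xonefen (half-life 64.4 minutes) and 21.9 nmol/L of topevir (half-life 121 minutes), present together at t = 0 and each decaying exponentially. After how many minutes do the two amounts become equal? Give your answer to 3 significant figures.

Set 73.2·(1/2)^(t/64.4) = 21.9·(1/2)^(t/121).
Taking log₂: log₂(73.2/21.9) = t·(1/64.4 − 1/121).
log₂(3.3425) = 1.7409; 1/64.4 − 1/121 = 0.0072635.
t = 1.7409 / 0.0072635 ≈ 239.68 minutes.

240 minutes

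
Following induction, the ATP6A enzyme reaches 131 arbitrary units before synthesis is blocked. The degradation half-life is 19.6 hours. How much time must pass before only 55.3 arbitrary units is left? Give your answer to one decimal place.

Fraction remaining = 55.3/131 ≈ 0.42214.
n = log₂(131/55.3) = ln(2.3689)/ln 2 ≈ 1.2442 half-lives.
t = n × t½ = 1.2442 × 19.6 ≈ 24.387 hours.

24.4 hours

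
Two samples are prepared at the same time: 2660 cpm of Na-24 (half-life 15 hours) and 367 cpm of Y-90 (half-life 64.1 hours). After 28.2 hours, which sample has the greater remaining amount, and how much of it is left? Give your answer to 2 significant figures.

Na-24, 720 cpm

Na-24: 2660 × (1/2)^1.88 ≈ 722.68 cpm.
Y-90: 367 × (1/2)^0.43994 ≈ 270.54 cpm.
Na-24 has more remaining, at ≈ 722.68 cpm.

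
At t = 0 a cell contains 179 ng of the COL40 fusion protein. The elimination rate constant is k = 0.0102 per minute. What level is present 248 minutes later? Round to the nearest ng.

t½ = ln 2 / k = 0.69315 / 0.0102 ≈ 67.956 minutes.
Number of half-lives: n = 248/67.956 ≈ 3.6494.
Remaining = 179 × (1/2)^3.6494 = 179 × 0.079691 ≈ 14.265 ng.

14 ng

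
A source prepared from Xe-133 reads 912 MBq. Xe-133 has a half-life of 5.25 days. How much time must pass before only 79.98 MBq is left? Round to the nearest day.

18 days

Fraction remaining = 79.98/912 ≈ 0.087697.
n = log₂(912/79.98) = ln(11.403)/ln 2 ≈ 3.5113 half-lives.
t = n × t½ = 3.5113 × 5.25 ≈ 18.434 days.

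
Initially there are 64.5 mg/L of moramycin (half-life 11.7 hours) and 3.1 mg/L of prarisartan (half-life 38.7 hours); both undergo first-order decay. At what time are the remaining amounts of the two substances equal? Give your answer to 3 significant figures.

73.4 hours

Set 64.5·(1/2)^(t/11.7) = 3.1·(1/2)^(t/38.7).
Taking log₂: log₂(64.5/3.1) = t·(1/11.7 − 1/38.7).
log₂(20.806) = 4.379; 1/11.7 − 1/38.7 = 0.05963.
t = 4.379 / 0.05963 ≈ 73.435 hours.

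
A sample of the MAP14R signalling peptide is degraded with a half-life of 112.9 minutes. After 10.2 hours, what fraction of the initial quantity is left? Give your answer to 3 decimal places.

10.2 hours = 612 minutes.
n = 612/112.9 ≈ 5.4207 half-lives.
Fraction remaining = (1/2)^5.4207 ≈ 0.023345.

0.023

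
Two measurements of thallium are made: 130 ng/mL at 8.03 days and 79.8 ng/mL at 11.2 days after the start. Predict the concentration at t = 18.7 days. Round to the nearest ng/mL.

25 ng/mL

Over Δt = 11.2 − 8.03 = 3.17 days, the level fell by a factor of 130/79.8 ≈ 1.6291.
n = log₂(1.6291) ≈ 0.70405 half-lives, so t½ = 3.17/0.70405 ≈ 4.5025 days.
From t = 11.2 to t = 18.7: 79.8 × (1/2)^((18.7−11.2)/4.5025) ≈ 25.152 ng/mL.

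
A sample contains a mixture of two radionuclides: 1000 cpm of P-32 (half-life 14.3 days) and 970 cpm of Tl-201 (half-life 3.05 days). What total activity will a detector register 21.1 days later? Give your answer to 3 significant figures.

368 cpm

P-32: 1000 × (1/2)^(21.1/14.3) = 1000 × (1/2)^1.4755 ≈ 359.6 cpm.
Tl-201: 970 × (1/2)^(21.1/3.05) = 970 × (1/2)^6.918 ≈ 8.0211 cpm.
Total = 359.6 + 8.0211 ≈ 367.62 cpm.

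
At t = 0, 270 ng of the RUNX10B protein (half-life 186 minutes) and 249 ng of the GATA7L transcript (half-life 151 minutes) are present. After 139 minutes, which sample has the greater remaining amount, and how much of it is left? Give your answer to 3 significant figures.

RUNX10B protein, 161 ng

RUNX10B protein: 270 × (1/2)^0.74731 ≈ 160.84 ng.
GATA7L transcript: 249 × (1/2)^0.92053 ≈ 131.55 ng.
RUNX10B protein has more remaining, at ≈ 160.84 ng.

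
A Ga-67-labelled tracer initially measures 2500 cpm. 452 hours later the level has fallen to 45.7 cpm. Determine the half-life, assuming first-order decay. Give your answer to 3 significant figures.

A/A₀ = 45.7/2500 ≈ 0.01828.
n = log₂(54.705) ≈ 5.7736 half-lives elapsed in 452 hours.
t½ = 452/5.7736 ≈ 78.288 hours.

78.3 hours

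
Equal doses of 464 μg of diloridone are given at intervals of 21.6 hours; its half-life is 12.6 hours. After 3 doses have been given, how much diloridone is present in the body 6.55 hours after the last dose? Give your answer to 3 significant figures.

The 3 doses were given 49.75, 28.15, 6.55 hours ago.
Total = 464·(1/2)^(49.75/12.6) + 464·(1/2)^(28.15/12.6) + 464·(1/2)^(6.55/12.6)
      = 30.056 + 98.623 + 323.62 ≈ 452.29 μg.

452 μg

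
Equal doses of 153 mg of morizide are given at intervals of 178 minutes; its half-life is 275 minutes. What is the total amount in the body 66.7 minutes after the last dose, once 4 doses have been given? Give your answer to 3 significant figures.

The 4 doses were given 600.7, 422.7, 244.7, 66.7 minutes ago.
Total = 153·(1/2)^(600.7/275) + 153·(1/2)^(422.7/275) + 153·(1/2)^(244.7/275) + 153·(1/2)^(66.7/275)
      = 33.661 + 52.721 + 82.571 + 129.32 ≈ 298.28 mg.

298 mg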